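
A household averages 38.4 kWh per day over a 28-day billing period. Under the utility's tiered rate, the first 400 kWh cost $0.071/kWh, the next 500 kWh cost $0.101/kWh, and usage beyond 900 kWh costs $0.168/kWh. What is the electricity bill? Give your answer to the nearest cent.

$108.33

Usage = 38.4 kWh/day × 28 days = 1075.2 kWh
First 400 kWh × $0.071 = $28.40
Next 500 kWh × $0.101 = $50.50
Remaining 175.2 kWh × $0.168 = $29.43
Total = $108.33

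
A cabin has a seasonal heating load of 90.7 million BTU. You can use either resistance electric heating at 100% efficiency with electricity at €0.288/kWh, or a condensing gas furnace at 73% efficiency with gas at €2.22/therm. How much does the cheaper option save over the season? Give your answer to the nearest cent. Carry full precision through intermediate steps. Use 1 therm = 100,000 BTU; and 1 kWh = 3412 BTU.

Heat load = 90.7 × 10⁶ BTU = 90,700,000 BTU
Gas: input = 90,700,000 / 0.73 = 124,246,575 BTU = 1,242 therm → 1,242 × €2.22 = €2,758.27
Electric: 90,700,000 BTU / 3412 = 26,580 kWh → × €0.288 = €7,655.80
Difference = |€2,758.27 − €7,655.80| = €4,897.53

€4897.53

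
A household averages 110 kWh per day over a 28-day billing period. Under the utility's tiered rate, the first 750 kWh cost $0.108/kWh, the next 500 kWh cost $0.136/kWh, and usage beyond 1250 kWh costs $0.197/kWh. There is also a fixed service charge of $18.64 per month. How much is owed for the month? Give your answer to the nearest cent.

Usage = 110 kWh/day × 28 days = 3080 kWh
First 750 kWh × $0.108 = $81.00
Next 500 kWh × $0.136 = $68.00
Remaining 1830 kWh × $0.197 = $360.51
Energy charge = $509.51; + service $18.64 = $528.15

$528.15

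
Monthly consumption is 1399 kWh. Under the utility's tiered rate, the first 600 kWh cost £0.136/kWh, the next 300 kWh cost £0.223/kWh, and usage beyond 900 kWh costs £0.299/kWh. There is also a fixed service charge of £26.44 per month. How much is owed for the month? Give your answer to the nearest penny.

First 600 kWh × £0.136 = £81.60
Next 300 kWh × £0.223 = £66.90
Remaining 499 kWh × £0.299 = £149.20
Energy charge = £297.70; + service £26.44 = £324.14

£324.14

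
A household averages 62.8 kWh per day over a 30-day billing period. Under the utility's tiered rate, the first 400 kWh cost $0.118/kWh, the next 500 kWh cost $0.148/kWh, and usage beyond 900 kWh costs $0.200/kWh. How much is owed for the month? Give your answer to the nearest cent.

Usage = 62.8 kWh/day × 30 days = 1884 kWh
First 400 kWh × $0.118 = $47.20
Next 500 kWh × $0.148 = $74.00
Remaining 984 kWh × $0.200 = $196.80
Total = $318.00

$318.00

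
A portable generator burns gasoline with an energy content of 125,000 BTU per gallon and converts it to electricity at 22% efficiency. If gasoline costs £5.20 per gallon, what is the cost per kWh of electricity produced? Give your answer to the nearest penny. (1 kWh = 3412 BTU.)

£0.65

Electrical output per gallon = 125,000 BTU × 0.22 / 3412 BTU/kWh = 8.06 kWh
Cost per kWh = £5.20 / 8.06 kWh = £0.645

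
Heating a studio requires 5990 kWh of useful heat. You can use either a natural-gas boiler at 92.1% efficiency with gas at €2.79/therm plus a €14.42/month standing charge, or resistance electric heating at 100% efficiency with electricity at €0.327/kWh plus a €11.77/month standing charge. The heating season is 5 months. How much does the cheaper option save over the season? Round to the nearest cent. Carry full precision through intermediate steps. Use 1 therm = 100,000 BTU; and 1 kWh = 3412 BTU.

€1326.35

Heat load = 5990 kWh × 3412 = 20,437,880 BTU
Gas: input = 20,437,880 / 0.921 = 22,190,966 BTU = 221.9 therm → 221.9 × €2.79 = €619.13; + 5 × €14.42 standing = €691.23
Electric: 20,437,880 BTU / 3412 = 5,990 kWh → × €0.327 = €1,958.73; + 5 × €11.77 standing = €2,017.58
Difference = |€691.23 − €2,017.58| = €1,326.35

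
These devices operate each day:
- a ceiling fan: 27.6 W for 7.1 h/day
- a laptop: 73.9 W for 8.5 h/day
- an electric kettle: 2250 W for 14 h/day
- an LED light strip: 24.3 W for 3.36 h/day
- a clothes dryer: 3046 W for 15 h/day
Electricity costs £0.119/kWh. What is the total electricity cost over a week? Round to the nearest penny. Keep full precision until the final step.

ceiling fan: 27.6 W × 7.1 h × 7 d = 1,372 Wh = 1.372 kWh
laptop: 73.9 W × 8.5 h × 7 d = 4,397 Wh = 4.397 kWh
electric kettle: 2250 W × 14 h × 7 d = 220,500 Wh = 220.5 kWh
LED light strip: 24.3 W × 3.36 h × 7 d = 572 Wh = 0.5715 kWh
clothes dryer: 3046 W × 15 h × 7 d = 319,830 Wh = 319.8 kWh
Total energy = 1.372 + 4.397 + 220.5 + 0.5715 + 319.8 = 546.7 kWh
Cost = 546.7 kWh × £0.119 = £65.05

£65.05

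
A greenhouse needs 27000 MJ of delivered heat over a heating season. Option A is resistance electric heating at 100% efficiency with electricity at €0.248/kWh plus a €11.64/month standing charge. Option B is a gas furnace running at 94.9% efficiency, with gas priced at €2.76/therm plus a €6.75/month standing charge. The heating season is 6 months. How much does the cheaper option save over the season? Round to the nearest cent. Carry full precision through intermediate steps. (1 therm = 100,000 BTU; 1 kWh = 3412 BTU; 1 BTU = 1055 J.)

Heat load = 27000 MJ = 27,000,000,000 J / 1055 = 25,592,417 BTU
Gas: input = 25,592,417 / 0.949 = 26,967,774 BTU = 269.7 therm → 269.7 × €2.76 = €744.31; + 6 × €6.75 standing = €784.81
Electric: 25,592,417 BTU / 3412 = 7,501 kWh → × €0.248 = €1,860.18; + 6 × €11.64 standing = €1,930.02
Difference = |€784.81 − €1,930.02| = €1,145.21

€1145.21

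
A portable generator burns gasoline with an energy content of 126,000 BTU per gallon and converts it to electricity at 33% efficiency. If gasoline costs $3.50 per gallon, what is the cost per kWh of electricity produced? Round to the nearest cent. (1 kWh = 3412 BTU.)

$0.29

Electrical output per gallon = 126,000 BTU × 0.33 / 3412 BTU/kWh = 12.19 kWh
Cost per kWh = $3.50 / 12.19 kWh = $0.287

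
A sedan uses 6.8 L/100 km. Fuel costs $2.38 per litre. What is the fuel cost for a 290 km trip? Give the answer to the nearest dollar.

Fuel = 6.8 L/100 km × 290 km / 100 = 19.72 L
Cost = 19.72 L × $2.38/L = $46.93 ≈ $47

$47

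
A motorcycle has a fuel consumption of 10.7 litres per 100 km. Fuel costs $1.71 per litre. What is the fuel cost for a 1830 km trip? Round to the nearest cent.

Fuel = 10.7 L/100 km × 1830 km / 100 = 195.8 L
Cost = 195.8 L × $1.71/L = $334.84

$334.84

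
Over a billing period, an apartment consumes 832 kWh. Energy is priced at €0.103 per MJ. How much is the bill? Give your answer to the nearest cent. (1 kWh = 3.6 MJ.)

832 kWh × (3.6 MJ/kWh) = 2,995 MJ
Cost = 2,995 MJ × €0.103/MJ = €308.51

€308.51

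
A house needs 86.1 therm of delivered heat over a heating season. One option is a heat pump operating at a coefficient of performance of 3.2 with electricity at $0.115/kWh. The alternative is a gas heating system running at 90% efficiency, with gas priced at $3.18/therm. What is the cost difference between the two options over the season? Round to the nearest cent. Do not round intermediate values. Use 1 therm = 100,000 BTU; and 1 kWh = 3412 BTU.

Heat load = 86.1 therm × 100,000 = 8,610,000 BTU
Gas: input = 8,610,000 / 0.90 = 9,566,667 BTU = 95.67 therm → 95.67 × $3.18 = $304.22
Heat pump: 8,610,000 BTU / 3412 = 2,523 kWh heat; / 3.2 = 788.6 kWh in → × $0.115 = $90.69
Difference = |$304.22 − $90.69| = $213.53

$213.53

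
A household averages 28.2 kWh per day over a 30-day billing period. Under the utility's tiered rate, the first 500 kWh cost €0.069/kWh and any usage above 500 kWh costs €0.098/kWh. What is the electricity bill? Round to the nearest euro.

Usage = 28.2 kWh/day × 30 days = 846 kWh
First 500 kWh × €0.069 = €34.50
Remaining 346 kWh × €0.098 = €33.91
Total = €68.41 ≈ €68

€68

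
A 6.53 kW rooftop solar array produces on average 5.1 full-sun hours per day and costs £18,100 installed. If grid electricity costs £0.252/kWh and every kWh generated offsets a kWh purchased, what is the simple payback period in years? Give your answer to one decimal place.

5.9 years

Daily generation = 6.53 kW × 5.1 h = 33.3 kWh
Annual generation = 33.3 × 365 = 12156 kWh
Annual savings = 12156 × £0.252 = £3,063.21
Payback = £18,100 / £3,063.21 = 5.91 years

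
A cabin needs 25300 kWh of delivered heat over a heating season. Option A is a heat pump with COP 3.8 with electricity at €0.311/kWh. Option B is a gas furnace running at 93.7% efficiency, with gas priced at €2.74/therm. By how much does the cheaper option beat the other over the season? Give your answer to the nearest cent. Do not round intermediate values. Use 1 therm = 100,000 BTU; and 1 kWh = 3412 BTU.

€453.69

Heat load = 25300 kWh × 3412 = 86,323,600 BTU
Gas: input = 86,323,600 / 0.937 = 92,127,641 BTU = 921.3 therm → 921.3 × €2.74 = €2,524.30
Heat pump: 86,323,600 BTU / 3412 = 25,300 kWh heat; / 3.8 = 6,658 kWh in → × €0.311 = €2,070.61
Difference = |€2,524.30 − €2,070.61| = €453.69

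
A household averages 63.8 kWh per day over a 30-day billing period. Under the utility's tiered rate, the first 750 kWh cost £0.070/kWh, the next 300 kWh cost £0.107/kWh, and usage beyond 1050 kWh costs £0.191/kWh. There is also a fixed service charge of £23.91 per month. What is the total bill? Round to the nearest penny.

Usage = 63.8 kWh/day × 30 days = 1914 kWh
First 750 kWh × £0.070 = £52.50
Next 300 kWh × £0.107 = £32.10
Remaining 864 kWh × £0.191 = £165.02
Energy charge = £249.62; + service £23.91 = £273.53

£273.53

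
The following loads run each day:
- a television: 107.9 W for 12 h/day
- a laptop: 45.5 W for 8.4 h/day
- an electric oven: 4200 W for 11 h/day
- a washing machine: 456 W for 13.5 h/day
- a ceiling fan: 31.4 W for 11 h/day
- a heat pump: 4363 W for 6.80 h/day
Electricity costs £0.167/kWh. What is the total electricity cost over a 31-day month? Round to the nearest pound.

television: 107.9 W × 12 h × 31 d = 40,139 Wh = 40.14 kWh
laptop: 45.5 W × 8.4 h × 31 d = 11,848 Wh = 11.85 kWh
electric oven: 4200 W × 11 h × 31 d = 1,432,200 Wh = 1,432 kWh
washing machine: 456 W × 13.5 h × 31 d = 190,836 Wh = 190.8 kWh
ceiling fan: 31.4 W × 11 h × 31 d = 10,707 Wh = 10.71 kWh
heat pump: 4363 W × 6.80 h × 31 d = 919,720 Wh = 919.7 kWh
Total energy = 40.14 + 11.85 + 1,432 + 190.8 + 10.71 + 919.7 = 2,605 kWh
Cost = 2,605 kWh × £0.167 = £435.11 ≈ £435

£435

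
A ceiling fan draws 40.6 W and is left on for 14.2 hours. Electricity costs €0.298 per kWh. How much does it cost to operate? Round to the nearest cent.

Energy = 40.6 W × 14.2 h = 577 Wh = 0.5765 kWh
Cost = 0.5765 kWh × €0.298/kWh = €0.17

€0.17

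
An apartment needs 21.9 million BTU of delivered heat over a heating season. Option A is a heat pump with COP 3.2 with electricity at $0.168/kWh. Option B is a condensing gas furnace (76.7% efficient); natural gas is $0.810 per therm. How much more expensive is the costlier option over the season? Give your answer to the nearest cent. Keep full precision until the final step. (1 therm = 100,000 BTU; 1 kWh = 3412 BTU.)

$105.69

Heat load = 21.9 × 10⁶ BTU = 21,900,000 BTU
Gas: input = 21,900,000 / 0.767 = 28,552,803 BTU = 285.5 therm → 285.5 × $0.810 = $231.28
Heat pump: 21,900,000 BTU / 3412 = 6,419 kWh heat; / 3.2 = 2,006 kWh in → × $0.168 = $336.97
Difference = |$231.28 − $336.97| = $105.69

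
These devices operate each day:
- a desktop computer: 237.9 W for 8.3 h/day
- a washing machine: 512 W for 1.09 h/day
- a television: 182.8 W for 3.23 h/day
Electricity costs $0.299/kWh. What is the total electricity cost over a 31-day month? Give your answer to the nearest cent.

desktop computer: 237.9 W × 8.3 h × 31 d = 61,212 Wh = 61.21 kWh
washing machine: 512 W × 1.09 h × 31 d = 17,300 Wh = 17.3 kWh
television: 182.8 W × 3.23 h × 31 d = 18,304 Wh = 18.3 kWh
Total energy = 61.21 + 17.3 + 18.3 = 96.82 kWh
Cost = 96.82 kWh × $0.299 = $28.95

$28.95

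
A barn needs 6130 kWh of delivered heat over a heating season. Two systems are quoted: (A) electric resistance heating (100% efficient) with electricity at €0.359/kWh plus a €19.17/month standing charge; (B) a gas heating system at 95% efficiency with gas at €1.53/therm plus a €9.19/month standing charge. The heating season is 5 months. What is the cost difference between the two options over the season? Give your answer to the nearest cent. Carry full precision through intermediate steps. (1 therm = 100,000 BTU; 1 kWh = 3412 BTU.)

Heat load = 6130 kWh × 3412 = 20,915,560 BTU
Gas: input = 20,915,560 / 0.950 = 22,016,379 BTU = 220.2 therm → 220.2 × €1.53 = €336.85; + 5 × €9.19 standing = €382.80
Electric: 20,915,560 BTU / 3412 = 6,130 kWh → × €0.359 = €2,200.67; + 5 × €19.17 standing = €2,296.52
Difference = |€382.80 − €2,296.52| = €1,913.72

€1913.72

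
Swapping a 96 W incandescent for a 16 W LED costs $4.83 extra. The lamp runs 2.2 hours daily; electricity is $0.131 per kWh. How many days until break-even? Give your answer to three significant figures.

Power saved = 96 − 16 = 80 W
Daily energy saved = 80 W × 2.2 h = 176 Wh = 0.176 kWh
Daily savings = 0.176 × $0.131 = $0.0231
Payback = $4.83 / $0.0231 per day = 209.5 days

209 days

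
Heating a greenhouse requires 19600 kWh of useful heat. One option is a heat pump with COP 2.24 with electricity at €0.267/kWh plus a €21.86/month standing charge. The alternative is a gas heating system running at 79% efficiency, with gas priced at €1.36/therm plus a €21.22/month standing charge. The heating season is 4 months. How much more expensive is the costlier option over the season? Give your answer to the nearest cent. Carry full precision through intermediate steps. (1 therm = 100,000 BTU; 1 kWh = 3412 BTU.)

€1187.54

Heat load = 19600 kWh × 3412 = 66,875,200 BTU
Gas: input = 66,875,200 / 0.79 = 84,652,152 BTU = 846.5 therm → 846.5 × €1.36 = €1,151.27; + 4 × €21.22 standing = €1,236.15
Heat pump: 66,875,200 BTU / 3412 = 19,600 kWh heat; / 2.24 = 8,750 kWh in → × €0.267 = €2,336.25; + 4 × €21.86 standing = €2,423.69
Difference = |€1,236.15 − €2,423.69| = €1,187.54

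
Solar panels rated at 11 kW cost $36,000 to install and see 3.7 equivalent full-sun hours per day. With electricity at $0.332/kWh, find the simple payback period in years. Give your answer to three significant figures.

7.30 years

Daily generation = 11 kW × 3.7 h = 40.7 kWh
Annual generation = 40.7 × 365 = 14856 kWh
Annual savings = 14856 × $0.332 = $4,932.03
Payback = $36,000 / $4,932.03 = 7.3 years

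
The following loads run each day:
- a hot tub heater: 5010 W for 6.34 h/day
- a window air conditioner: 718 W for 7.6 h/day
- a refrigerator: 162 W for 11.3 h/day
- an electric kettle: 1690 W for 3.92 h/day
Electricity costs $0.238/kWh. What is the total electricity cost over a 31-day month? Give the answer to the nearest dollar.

$337

hot tub heater: 5010 W × 6.34 h × 31 d = 984,665 Wh = 984.7 kWh
window air conditioner: 718 W × 7.6 h × 31 d = 169,161 Wh = 169.2 kWh
refrigerator: 162 W × 11.3 h × 31 d = 56,749 Wh = 56.75 kWh
electric kettle: 1690 W × 3.92 h × 31 d = 205,369 Wh = 205.4 kWh
Total energy = 984.7 + 169.2 + 56.75 + 205.4 = 1,416 kWh
Cost = 1,416 kWh × $0.238 = $336.99 ≈ $337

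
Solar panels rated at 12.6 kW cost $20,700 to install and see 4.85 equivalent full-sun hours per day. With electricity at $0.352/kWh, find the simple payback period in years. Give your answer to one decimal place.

Daily generation = 12.6 kW × 4.85 h = 61.11 kWh
Annual generation = 61.11 × 365 = 22305 kWh
Annual savings = 22305 × $0.352 = $7,851.41
Payback = $20,700 / $7,851.41 = 2.64 years

2.6 years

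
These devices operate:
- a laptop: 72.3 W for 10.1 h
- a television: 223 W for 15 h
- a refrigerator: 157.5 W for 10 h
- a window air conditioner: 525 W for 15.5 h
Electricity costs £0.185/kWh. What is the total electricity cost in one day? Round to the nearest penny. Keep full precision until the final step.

£2.55

laptop: 72.3 W × 10.1 h = 730 Wh = 0.7302 kWh
television: 223 W × 15 h = 3,345 Wh = 3.345 kWh
refrigerator: 157.5 W × 10 h = 1,575 Wh = 1.575 kWh
window air conditioner: 525 W × 15.5 h = 8,138 Wh = 8.137 kWh
Total energy = 0.7302 + 3.345 + 1.575 + 8.137 = 13.79 kWh
Cost = 13.79 kWh × £0.185 = £2.55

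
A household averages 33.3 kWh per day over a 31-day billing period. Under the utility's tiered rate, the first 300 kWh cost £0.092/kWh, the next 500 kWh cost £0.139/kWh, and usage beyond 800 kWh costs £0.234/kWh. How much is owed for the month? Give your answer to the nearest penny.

£151.46

Usage = 33.3 kWh/day × 31 days = 1032.3 kWh
First 300 kWh × £0.092 = £27.60
Next 500 kWh × £0.139 = £69.50
Remaining 232.3 kWh × £0.234 = £54.36
Total = £151.46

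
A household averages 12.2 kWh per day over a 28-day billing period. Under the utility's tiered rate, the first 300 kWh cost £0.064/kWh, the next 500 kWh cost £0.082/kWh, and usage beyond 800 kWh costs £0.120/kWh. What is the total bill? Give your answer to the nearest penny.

Usage = 12.2 kWh/day × 28 days = 341.6 kWh
First 300 kWh × £0.064 = £19.20
Next 41.6 kWh × £0.082 = £3.41
Remaining tier: 0 kWh (not reached)
Total = £22.61

£22.61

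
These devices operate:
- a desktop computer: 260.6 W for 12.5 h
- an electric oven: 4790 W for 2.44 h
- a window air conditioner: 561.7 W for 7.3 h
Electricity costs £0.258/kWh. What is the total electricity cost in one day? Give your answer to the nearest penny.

£4.91

desktop computer: 260.6 W × 12.5 h = 3,258 Wh = 3.258 kWh
electric oven: 4790 W × 2.44 h = 11,688 Wh = 11.69 kWh
window air conditioner: 561.7 W × 7.3 h = 4,100 Wh = 4.1 kWh
Total energy = 3.258 + 11.69 + 4.1 = 19.05 kWh
Cost = 19.05 kWh × £0.258 = £4.91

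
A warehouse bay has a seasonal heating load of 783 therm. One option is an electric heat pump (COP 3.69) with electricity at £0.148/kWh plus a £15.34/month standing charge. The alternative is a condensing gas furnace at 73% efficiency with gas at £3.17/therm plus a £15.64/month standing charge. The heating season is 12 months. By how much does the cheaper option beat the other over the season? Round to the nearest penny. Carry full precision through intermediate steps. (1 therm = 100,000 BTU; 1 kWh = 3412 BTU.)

Heat load = 783 therm × 100,000 = 78,300,000 BTU
Gas: input = 78,300,000 / 0.73 = 107,260,274 BTU = 1,073 therm → 1,073 × £3.17 = £3,400.15; + 12 × £15.64 standing = £3,587.83
Heat pump: 78,300,000 BTU / 3412 = 22,950 kWh heat; / 3.69 = 6,219 kWh in → × £0.148 = £920.42; + 12 × £15.34 standing = £1,104.50
Difference = |£3,587.83 − £1,104.50| = £2,483.33

£2483.33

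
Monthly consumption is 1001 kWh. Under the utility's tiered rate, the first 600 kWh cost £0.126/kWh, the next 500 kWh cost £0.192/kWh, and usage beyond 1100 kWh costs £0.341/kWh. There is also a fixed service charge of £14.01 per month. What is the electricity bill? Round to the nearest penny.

First 600 kWh × £0.126 = £75.60
Next 401 kWh × £0.192 = £76.99
Remaining tier: 0 kWh (not reached)
Energy charge = £152.59; + service £14.01 = £166.60

£166.60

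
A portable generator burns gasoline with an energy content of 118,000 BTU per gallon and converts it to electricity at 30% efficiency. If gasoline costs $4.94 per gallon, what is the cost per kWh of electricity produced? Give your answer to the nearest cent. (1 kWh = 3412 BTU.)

Electrical output per gallon = 118,000 BTU × 0.30 / 3412 BTU/kWh = 10.38 kWh
Cost per kWh = $4.94 / 10.38 kWh = $0.476

$0.48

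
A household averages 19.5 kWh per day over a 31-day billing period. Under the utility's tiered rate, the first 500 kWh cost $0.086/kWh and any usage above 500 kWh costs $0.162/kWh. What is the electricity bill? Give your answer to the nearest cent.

Usage = 19.5 kWh/day × 31 days = 604.5 kWh
First 500 kWh × $0.086 = $43.00
Remaining 104.5 kWh × $0.162 = $16.93
Total = $59.93

$59.93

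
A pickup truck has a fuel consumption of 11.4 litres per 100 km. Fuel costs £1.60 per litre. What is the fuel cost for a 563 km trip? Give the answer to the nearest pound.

£103

Fuel = 11.4 L/100 km × 563 km / 100 = 64.18 L
Cost = 64.18 L × £1.60/L = £102.69 ≈ £103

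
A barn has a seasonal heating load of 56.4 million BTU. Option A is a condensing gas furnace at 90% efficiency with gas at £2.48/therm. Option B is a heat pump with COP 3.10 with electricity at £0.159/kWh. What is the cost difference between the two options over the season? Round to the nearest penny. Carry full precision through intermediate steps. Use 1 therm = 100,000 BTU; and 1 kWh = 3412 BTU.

£706.31

Heat load = 56.4 × 10⁶ BTU = 56,400,000 BTU
Gas: input = 56,400,000 / 0.900 = 62,666,667 BTU = 626.7 therm → 626.7 × £2.48 = £1,554.13
Heat pump: 56,400,000 BTU / 3412 = 16,530 kWh heat; / 3.10 = 5,332 kWh in → × £0.159 = £847.82
Difference = |£1,554.13 − £847.82| = £706.31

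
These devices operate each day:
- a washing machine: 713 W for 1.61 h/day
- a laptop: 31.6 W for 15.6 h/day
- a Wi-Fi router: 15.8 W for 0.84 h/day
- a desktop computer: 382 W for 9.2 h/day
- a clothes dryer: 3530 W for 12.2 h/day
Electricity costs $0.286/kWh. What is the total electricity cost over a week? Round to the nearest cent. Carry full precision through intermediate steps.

washing machine: 713 W × 1.61 h × 7 d = 8,036 Wh = 8.036 kWh
laptop: 31.6 W × 15.6 h × 7 d = 3,451 Wh = 3.451 kWh
Wi-Fi router: 15.8 W × 0.84 h × 7 d = 93 Wh = 0.0929 kWh
desktop computer: 382 W × 9.2 h × 7 d = 24,601 Wh = 24.6 kWh
clothes dryer: 3530 W × 12.2 h × 7 d = 301,462 Wh = 301.5 kWh
Total energy = 8.036 + 3.451 + 0.0929 + 24.6 + 301.5 = 337.6 kWh
Cost = 337.6 kWh × $0.286 = $96.57

$96.57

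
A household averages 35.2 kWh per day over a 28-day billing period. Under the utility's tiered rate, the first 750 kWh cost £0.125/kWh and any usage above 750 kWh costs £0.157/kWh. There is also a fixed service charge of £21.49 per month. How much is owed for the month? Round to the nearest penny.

£152.23

Usage = 35.2 kWh/day × 28 days = 985.6 kWh
First 750 kWh × £0.125 = £93.75
Remaining 235.6 kWh × £0.157 = £36.99
Energy charge = £130.74; + service £21.49 = £152.23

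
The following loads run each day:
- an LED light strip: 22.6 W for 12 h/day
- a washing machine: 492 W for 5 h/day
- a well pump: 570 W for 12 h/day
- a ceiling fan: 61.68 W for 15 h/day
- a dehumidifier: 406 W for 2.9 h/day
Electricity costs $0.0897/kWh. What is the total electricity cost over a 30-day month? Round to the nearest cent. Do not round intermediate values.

LED light strip: 22.6 W × 12 h × 30 d = 8,136 Wh = 8.136 kWh
washing machine: 492 W × 5 h × 30 d = 73,800 Wh = 73.8 kWh
well pump: 570 W × 12 h × 30 d = 205,200 Wh = 205.2 kWh
ceiling fan: 61.68 W × 15 h × 30 d = 27,756 Wh = 27.76 kWh
dehumidifier: 406 W × 2.9 h × 30 d = 35,322 Wh = 35.32 kWh
Total energy = 8.136 + 73.8 + 205.2 + 27.76 + 35.32 = 350.2 kWh
Cost = 350.2 kWh × $0.0897 = $31.41

$31.41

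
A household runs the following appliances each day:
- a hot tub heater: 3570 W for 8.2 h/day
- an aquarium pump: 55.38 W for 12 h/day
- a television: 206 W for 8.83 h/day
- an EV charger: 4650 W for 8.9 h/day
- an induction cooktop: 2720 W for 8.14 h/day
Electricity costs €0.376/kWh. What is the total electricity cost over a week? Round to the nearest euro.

hot tub heater: 3570 W × 8.2 h × 7 d = 204,918 Wh = 204.9 kWh
aquarium pump: 55.38 W × 12 h × 7 d = 4,652 Wh = 4.652 kWh
television: 206 W × 8.83 h × 7 d = 12,733 Wh = 12.73 kWh
EV charger: 4650 W × 8.9 h × 7 d = 289,695 Wh = 289.7 kWh
induction cooktop: 2720 W × 8.14 h × 7 d = 154,986 Wh = 155 kWh
Total energy = 204.9 + 4.652 + 12.73 + 289.7 + 155 = 667 kWh
Cost = 667 kWh × €0.376 = €250.79 ≈ €251

€251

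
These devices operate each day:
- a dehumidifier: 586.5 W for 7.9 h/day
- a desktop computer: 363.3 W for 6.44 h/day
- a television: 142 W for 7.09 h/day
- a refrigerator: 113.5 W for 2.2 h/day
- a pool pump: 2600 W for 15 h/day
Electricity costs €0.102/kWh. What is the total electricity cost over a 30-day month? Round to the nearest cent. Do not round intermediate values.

dehumidifier: 586.5 W × 7.9 h × 30 d = 139,000 Wh = 139 kWh
desktop computer: 363.3 W × 6.44 h × 30 d = 70,190 Wh = 70.19 kWh
television: 142 W × 7.09 h × 30 d = 30,203 Wh = 30.2 kWh
refrigerator: 113.5 W × 2.2 h × 30 d = 7,491 Wh = 7.491 kWh
pool pump: 2600 W × 15 h × 30 d = 1,170,000 Wh = 1,170 kWh
Total energy = 139 + 70.19 + 30.2 + 7.491 + 1,170 = 1,417 kWh
Cost = 1,417 kWh × €0.102 = €144.52

€144.52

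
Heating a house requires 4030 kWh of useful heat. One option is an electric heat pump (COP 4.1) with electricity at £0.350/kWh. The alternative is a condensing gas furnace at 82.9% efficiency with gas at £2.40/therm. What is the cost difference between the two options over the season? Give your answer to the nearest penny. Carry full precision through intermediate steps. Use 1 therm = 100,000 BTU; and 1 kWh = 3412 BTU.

Heat load = 4030 kWh × 3412 = 13,750,360 BTU
Gas: input = 13,750,360 / 0.829 = 16,586,683 BTU = 165.9 therm → 165.9 × £2.40 = £398.08
Heat pump: 13,750,360 BTU / 3412 = 4,030 kWh heat; / 4.1 = 982.9 kWh in → × £0.350 = £344.02
Difference = |£398.08 − £344.02| = £54.06

£54.06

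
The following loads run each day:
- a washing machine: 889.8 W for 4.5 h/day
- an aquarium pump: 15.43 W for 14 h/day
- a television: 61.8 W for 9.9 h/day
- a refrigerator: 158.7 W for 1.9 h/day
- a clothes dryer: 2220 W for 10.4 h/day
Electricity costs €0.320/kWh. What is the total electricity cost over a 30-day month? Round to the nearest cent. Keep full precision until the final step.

washing machine: 889.8 W × 4.5 h × 30 d = 120,123 Wh = 120.1 kWh
aquarium pump: 15.43 W × 14 h × 30 d = 6,481 Wh = 6.481 kWh
television: 61.8 W × 9.9 h × 30 d = 18,355 Wh = 18.35 kWh
refrigerator: 158.7 W × 1.9 h × 30 d = 9,046 Wh = 9.046 kWh
clothes dryer: 2220 W × 10.4 h × 30 d = 692,640 Wh = 692.6 kWh
Total energy = 120.1 + 6.481 + 18.35 + 9.046 + 692.6 = 846.6 kWh
Cost = 846.6 kWh × €0.320 = €270.93

€270.93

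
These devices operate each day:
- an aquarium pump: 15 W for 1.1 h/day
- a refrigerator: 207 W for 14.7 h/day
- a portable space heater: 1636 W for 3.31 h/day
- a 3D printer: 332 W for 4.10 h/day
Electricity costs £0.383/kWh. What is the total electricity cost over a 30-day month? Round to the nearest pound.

aquarium pump: 15 W × 1.1 h × 30 d = 495 Wh = 0.495 kWh
refrigerator: 207 W × 14.7 h × 30 d = 91,287 Wh = 91.29 kWh
portable space heater: 1636 W × 3.31 h × 30 d = 162,455 Wh = 162.5 kWh
3D printer: 332 W × 4.10 h × 30 d = 40,836 Wh = 40.84 kWh
Total energy = 0.495 + 91.29 + 162.5 + 40.84 = 295.1 kWh
Cost = 295.1 kWh × £0.383 = £113.01 ≈ £113

£113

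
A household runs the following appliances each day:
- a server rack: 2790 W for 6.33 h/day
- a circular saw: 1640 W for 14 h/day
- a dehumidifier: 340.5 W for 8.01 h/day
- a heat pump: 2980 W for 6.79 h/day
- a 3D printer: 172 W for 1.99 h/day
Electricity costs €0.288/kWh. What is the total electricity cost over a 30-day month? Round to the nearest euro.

server rack: 2790 W × 6.33 h × 30 d = 529,821 Wh = 529.8 kWh
circular saw: 1640 W × 14 h × 30 d = 688,800 Wh = 688.8 kWh
dehumidifier: 340.5 W × 8.01 h × 30 d = 81,822 Wh = 81.82 kWh
heat pump: 2980 W × 6.79 h × 30 d = 607,026 Wh = 607 kWh
3D printer: 172 W × 1.99 h × 30 d = 10,268 Wh = 10.27 kWh
Total energy = 529.8 + 688.8 + 81.82 + 607 + 10.27 = 1,918 kWh
Cost = 1,918 kWh × €0.288 = €552.31 ≈ €552

€552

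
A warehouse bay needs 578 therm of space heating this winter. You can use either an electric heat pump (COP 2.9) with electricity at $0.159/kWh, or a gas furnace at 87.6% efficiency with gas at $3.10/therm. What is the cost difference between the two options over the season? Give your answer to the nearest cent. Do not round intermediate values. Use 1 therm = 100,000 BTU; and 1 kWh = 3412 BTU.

Heat load = 578 therm × 100,000 = 57,800,000 BTU
Gas: input = 57,800,000 / 0.876 = 65,981,735 BTU = 659.8 therm → 659.8 × $3.10 = $2,045.43
Heat pump: 57,800,000 BTU / 3412 = 16,940 kWh heat; / 2.9 = 5,841 kWh in → × $0.159 = $928.79
Difference = |$2,045.43 − $928.79| = $1,116.64

$1116.64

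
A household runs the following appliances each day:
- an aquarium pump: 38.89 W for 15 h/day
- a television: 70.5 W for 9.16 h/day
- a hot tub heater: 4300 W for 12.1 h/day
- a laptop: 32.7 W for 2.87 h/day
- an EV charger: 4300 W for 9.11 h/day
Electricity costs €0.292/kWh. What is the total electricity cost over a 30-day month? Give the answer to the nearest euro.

aquarium pump: 38.89 W × 15 h × 30 d = 17,500 Wh = 17.5 kWh
television: 70.5 W × 9.16 h × 30 d = 19,373 Wh = 19.37 kWh
hot tub heater: 4300 W × 12.1 h × 30 d = 1,560,900 Wh = 1,561 kWh
laptop: 32.7 W × 2.87 h × 30 d = 2,815 Wh = 2.815 kWh
EV charger: 4300 W × 9.11 h × 30 d = 1,175,190 Wh = 1,175 kWh
Total energy = 17.5 + 19.37 + 1,561 + 2.815 + 1,175 = 2,776 kWh
Cost = 2,776 kWh × €0.292 = €810.53 ≈ €811

€811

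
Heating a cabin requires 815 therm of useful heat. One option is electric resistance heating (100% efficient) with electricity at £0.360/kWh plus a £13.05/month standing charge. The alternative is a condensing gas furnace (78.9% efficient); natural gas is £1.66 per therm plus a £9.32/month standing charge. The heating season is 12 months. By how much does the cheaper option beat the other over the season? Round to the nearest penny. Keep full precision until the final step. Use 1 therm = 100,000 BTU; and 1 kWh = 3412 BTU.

£6929.12

Heat load = 815 therm × 100,000 = 81,500,000 BTU
Gas: input = 81,500,000 / 0.789 = 103,295,311 BTU = 1,033 therm → 1,033 × £1.66 = £1,714.70; + 12 × £9.32 standing = £1,826.54
Electric: 81,500,000 BTU / 3412 = 23,890 kWh → × £0.360 = £8,599.06; + 12 × £13.05 standing = £8,755.66
Difference = |£1,826.54 − £8,755.66| = £6,929.12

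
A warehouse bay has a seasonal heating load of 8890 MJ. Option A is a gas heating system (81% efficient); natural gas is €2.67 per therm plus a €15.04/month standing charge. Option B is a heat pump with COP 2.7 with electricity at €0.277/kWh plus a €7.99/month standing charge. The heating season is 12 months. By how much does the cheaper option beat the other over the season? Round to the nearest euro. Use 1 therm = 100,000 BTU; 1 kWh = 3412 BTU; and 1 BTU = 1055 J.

Heat load = 8890 MJ = 8,890,000,000 J / 1055 = 8,426,540 BTU
Gas: input = 8,426,540 / 0.81 = 10,403,136 BTU = 104 therm → 104 × €2.67 = €277.76; + 12 × €15.04 standing = €458.24
Heat pump: 8,426,540 BTU / 3412 = 2,470 kWh heat; / 2.7 = 914.7 kWh in → × €0.277 = €253.37; + 12 × €7.99 standing = €349.25
Difference = |€458.24 − €349.25| = €108.99 ≈ €109

€109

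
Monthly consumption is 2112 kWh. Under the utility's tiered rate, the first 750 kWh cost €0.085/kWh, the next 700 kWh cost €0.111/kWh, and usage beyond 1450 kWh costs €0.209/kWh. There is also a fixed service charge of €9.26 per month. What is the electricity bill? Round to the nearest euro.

First 750 kWh × €0.085 = €63.75
Next 700 kWh × €0.111 = €77.70
Remaining 662 kWh × €0.209 = €138.36
Energy charge = €279.81; + service €9.26 = €289.07 ≈ €289

€289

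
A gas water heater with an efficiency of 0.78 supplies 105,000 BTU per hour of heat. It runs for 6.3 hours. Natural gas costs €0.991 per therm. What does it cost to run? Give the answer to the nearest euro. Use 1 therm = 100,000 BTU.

€8

Heat delivered = 105,000 BTU/h × 6.3 h = 661,500 BTU
Gas input = 661,500 / 0.78 = 848,077 BTU
= 848,077 / 100,000 = 8.481 therm
Cost = 8.481 × €0.991/therm = €8.40 ≈ €8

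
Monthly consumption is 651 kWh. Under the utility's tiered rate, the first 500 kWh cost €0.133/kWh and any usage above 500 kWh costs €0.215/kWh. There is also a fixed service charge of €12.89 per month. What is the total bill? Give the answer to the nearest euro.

€112

First 500 kWh × €0.133 = €66.50
Remaining 151 kWh × €0.215 = €32.46
Energy charge = €98.97; + service €12.89 = €111.86 ≈ €112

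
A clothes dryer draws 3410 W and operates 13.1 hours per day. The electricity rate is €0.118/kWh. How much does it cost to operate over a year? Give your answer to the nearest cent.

Energy = 3410 W × 13.1 h/day × 365 days = 16,304,915 Wh = 16,300 kWh
Cost = 16,300 kWh × €0.118/kWh = €1,923.98

€1923.98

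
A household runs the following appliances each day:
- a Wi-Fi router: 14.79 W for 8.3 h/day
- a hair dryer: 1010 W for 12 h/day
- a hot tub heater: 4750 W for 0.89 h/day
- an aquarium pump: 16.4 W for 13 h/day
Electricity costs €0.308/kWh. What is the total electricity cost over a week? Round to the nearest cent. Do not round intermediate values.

Wi-Fi router: 14.79 W × 8.3 h × 7 d = 859 Wh = 0.8593 kWh
hair dryer: 1010 W × 12 h × 7 d = 84,840 Wh = 84.84 kWh
hot tub heater: 4750 W × 0.89 h × 7 d = 29,592 Wh = 29.59 kWh
aquarium pump: 16.4 W × 13 h × 7 d = 1,492 Wh = 1.492 kWh
Total energy = 0.8593 + 84.84 + 29.59 + 1.492 = 116.8 kWh
Cost = 116.8 kWh × €0.308 = €35.97

€35.97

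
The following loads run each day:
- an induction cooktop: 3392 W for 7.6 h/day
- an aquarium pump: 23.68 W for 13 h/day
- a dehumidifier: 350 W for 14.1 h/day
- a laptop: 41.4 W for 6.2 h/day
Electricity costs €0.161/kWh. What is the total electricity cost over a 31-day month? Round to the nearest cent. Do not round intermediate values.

induction cooktop: 3392 W × 7.6 h × 31 d = 799,155 Wh = 799.2 kWh
aquarium pump: 23.68 W × 13 h × 31 d = 9,543 Wh = 9.543 kWh
dehumidifier: 350 W × 14.1 h × 31 d = 152,985 Wh = 153 kWh
laptop: 41.4 W × 6.2 h × 31 d = 7,957 Wh = 7.957 kWh
Total energy = 799.2 + 9.543 + 153 + 7.957 = 969.6 kWh
Cost = 969.6 kWh × €0.161 = €156.11

€156.11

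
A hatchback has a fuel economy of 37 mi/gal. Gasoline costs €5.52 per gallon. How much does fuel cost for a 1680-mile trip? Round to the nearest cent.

€250.64

Fuel = 1680 mi / 37 mpg = 45.41 gal
Cost = 45.41 gal × €5.52/gal = €250.64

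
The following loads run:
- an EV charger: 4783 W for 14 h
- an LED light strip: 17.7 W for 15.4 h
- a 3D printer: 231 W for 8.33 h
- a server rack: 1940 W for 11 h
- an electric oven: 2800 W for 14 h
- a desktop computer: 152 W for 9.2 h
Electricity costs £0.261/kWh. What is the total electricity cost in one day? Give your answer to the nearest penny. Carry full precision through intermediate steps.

EV charger: 4783 W × 14 h = 66,962 Wh = 66.96 kWh
LED light strip: 17.7 W × 15.4 h = 273 Wh = 0.2726 kWh
3D printer: 231 W × 8.33 h = 1,924 Wh = 1.924 kWh
server rack: 1940 W × 11 h = 21,340 Wh = 21.34 kWh
electric oven: 2800 W × 14 h = 39,200 Wh = 39.2 kWh
desktop computer: 152 W × 9.2 h = 1,398 Wh = 1.398 kWh
Total energy = 66.96 + 0.2726 + 1.924 + 21.34 + 39.2 + 1.398 = 131.1 kWh
Cost = 131.1 kWh × £0.261 = £34.22

£34.22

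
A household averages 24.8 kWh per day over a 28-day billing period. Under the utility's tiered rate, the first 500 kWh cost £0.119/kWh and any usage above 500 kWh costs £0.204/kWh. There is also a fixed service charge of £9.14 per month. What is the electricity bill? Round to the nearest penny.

Usage = 24.8 kWh/day × 28 days = 694.4 kWh
First 500 kWh × £0.119 = £59.50
Remaining 194.4 kWh × £0.204 = £39.66
Energy charge = £99.16; + service £9.14 = £108.30

£108.30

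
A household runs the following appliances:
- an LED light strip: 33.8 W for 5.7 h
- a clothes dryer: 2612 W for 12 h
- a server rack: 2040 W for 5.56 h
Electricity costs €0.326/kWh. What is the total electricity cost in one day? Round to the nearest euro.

LED light strip: 33.8 W × 5.7 h = 193 Wh = 0.1927 kWh
clothes dryer: 2612 W × 12 h = 31,344 Wh = 31.34 kWh
server rack: 2040 W × 5.56 h = 11,342 Wh = 11.34 kWh
Total energy = 0.1927 + 31.34 + 11.34 = 42.88 kWh
Cost = 42.88 kWh × €0.326 = €13.98 ≈ €14

€14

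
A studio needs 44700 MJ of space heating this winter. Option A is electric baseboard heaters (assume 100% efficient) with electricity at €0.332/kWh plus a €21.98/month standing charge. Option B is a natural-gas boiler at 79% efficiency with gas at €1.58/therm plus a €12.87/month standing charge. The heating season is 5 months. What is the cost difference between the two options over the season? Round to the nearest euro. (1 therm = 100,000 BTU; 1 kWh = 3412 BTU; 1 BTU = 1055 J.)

Heat load = 44700 MJ = 44,700,000,000 J / 1055 = 42,369,668 BTU
Gas: input = 42,369,668 / 0.79 = 53,632,491 BTU = 536.3 therm → 536.3 × €1.58 = €847.39; + 5 × €12.87 standing = €911.74
Electric: 42,369,668 BTU / 3412 = 12,420 kWh → × €0.332 = €4,122.72; + 5 × €21.98 standing = €4,232.62
Difference = |€911.74 − €4,232.62| = €3,320.88 ≈ €3321

€3321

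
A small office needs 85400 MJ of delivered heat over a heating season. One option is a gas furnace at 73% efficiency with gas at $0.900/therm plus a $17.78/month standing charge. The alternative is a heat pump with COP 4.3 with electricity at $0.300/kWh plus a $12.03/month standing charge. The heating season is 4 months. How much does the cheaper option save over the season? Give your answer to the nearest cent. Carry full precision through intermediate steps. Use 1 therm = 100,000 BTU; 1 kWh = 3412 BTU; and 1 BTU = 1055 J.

$634.21

Heat load = 85400 MJ = 85,400,000,000 J / 1055 = 80,947,867 BTU
Gas: input = 80,947,867 / 0.73 = 110,887,489 BTU = 1,109 therm → 1,109 × $0.900 = $997.99; + 4 × $17.78 standing = $1,069.11
Heat pump: 80,947,867 BTU / 3412 = 23,720 kWh heat; / 4.3 = 5,517 kWh in → × $0.300 = $1,655.20; + 4 × $12.03 standing = $1,703.32
Difference = |$1,069.11 − $1,703.32| = $634.21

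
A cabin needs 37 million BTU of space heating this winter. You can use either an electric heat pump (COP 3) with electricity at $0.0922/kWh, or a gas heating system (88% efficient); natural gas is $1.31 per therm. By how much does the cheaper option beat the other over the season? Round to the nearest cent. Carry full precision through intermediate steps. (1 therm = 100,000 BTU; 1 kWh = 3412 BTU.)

$217.52

Heat load = 37 × 10⁶ BTU = 37,000,000 BTU
Gas: input = 37,000,000 / 0.88 = 42,045,455 BTU = 420.5 therm → 420.5 × $1.31 = $550.80
Heat pump: 37,000,000 BTU / 3412 = 10,840 kWh heat; / 3 = 3,615 kWh in → × $0.0922 = $333.27
Difference = |$550.80 − $333.27| = $217.52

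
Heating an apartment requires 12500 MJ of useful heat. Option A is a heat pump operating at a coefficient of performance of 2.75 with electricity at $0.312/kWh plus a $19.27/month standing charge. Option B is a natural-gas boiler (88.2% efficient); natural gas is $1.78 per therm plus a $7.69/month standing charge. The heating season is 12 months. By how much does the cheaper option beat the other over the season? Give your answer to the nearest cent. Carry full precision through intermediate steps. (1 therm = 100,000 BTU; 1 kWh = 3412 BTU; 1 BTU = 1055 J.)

Heat load = 12500 MJ = 12,500,000,000 J / 1055 = 11,848,341 BTU
Gas: input = 11,848,341 / 0.882 = 13,433,493 BTU = 134.3 therm → 134.3 × $1.78 = $239.12; + 12 × $7.69 standing = $331.40
Heat pump: 11,848,341 BTU / 3412 = 3,473 kWh heat; / 2.75 = 1,263 kWh in → × $0.312 = $393.98; + 12 × $19.27 standing = $625.22
Difference = |$331.40 − $625.22| = $293.82

$293.82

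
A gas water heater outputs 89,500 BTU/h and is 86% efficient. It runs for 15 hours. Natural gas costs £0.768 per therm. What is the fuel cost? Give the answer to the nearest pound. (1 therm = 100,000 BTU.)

Heat delivered = 89,500 BTU/h × 15 h = 1,342,500 BTU
Gas input = 1,342,500 / 0.86 = 1,561,047 BTU
= 1,561,047 / 100,000 = 15.61 therm
Cost = 15.61 × £0.768/therm = £11.99 ≈ £12

£12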